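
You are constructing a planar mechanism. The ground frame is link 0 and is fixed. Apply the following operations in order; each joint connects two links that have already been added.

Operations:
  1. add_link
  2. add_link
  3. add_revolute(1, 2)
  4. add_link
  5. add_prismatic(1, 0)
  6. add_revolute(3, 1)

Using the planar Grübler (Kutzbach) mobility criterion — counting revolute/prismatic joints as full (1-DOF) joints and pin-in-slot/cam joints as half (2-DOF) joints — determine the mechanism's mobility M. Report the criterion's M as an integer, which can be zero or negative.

M = 3

link 0 = ground. State L|J1|J2 = 1|0|0
+link1  2|0|0
+link2  3|0|0
R(1,2) f=1→J1  3|1|0
+link3  4|1|0
P(1,0) f=1→J1  4|2|0
R(3,1) f=1→J1  4|3|0
M = 3(4−1)−2·3−0 = 9−6−0 = 3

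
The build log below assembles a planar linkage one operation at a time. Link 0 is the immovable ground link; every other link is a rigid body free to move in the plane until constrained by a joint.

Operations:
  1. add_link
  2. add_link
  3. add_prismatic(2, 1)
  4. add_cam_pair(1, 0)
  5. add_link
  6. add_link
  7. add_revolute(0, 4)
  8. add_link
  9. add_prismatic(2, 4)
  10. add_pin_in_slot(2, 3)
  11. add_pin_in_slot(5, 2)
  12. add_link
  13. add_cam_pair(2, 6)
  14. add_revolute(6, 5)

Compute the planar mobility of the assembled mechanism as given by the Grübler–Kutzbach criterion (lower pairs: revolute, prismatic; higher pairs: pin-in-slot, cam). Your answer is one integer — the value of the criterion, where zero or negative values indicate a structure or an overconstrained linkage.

M = 6

(L,J1,J2)=(1,0,0); link0 fixed
link1: (2,0,0)
link2: (3,0,0)
P 2-1 [J1]: (3,1,0)
C 1-0 [J2]: (3,1,1)
link3: (4,1,1)
link4: (5,1,1)
R 0-4 [J1]: (5,2,1)
link5: (6,2,1)
P 2-4 [J1]: (6,3,1)
PS 2-3 [J2]: (6,3,2)
PS 5-2 [J2]: (6,3,3)
link6: (7,3,3)
C 2-6 [J2]: (7,3,4)
R 6-5 [J1]: (7,4,4)
Grübler: 3·6 − 2·4 − 4 = 6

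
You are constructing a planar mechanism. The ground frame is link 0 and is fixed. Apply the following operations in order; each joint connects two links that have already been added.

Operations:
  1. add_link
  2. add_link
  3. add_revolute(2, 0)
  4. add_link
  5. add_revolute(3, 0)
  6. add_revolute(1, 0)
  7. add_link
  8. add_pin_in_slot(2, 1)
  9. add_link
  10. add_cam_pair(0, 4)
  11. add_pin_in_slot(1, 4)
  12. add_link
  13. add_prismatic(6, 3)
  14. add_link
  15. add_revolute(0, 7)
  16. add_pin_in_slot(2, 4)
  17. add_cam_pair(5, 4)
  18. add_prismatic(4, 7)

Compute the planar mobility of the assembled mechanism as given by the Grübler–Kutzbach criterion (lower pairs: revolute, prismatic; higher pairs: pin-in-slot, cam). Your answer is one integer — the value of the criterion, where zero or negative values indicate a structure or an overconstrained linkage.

link 0 = ground. State L|J1|J2 = 1|0|0
+link1  2|0|0
+link2  3|0|0
R(2,0) f=1→J1  3|1|0
+link3  4|1|0
R(3,0) f=1→J1  4|2|0
R(1,0) f=1→J1  4|3|0
+link4  5|3|0
PS(2,1) f=2→J2  5|3|1
+link5  6|3|1
C(0,4) f=2→J2  6|3|2
PS(1,4) f=2→J2  6|3|3
+link6  7|3|3
P(6,3) f=1→J1  7|4|3
+link7  8|4|3
R(0,7) f=1→J1  8|5|3
PS(2,4) f=2→J2  8|5|4
C(5,4) f=2→J2  8|5|5
P(4,7) f=1→J1  8|6|5
M = 3(8−1)−2·6−5 = 21−12−5 = 4

M = 4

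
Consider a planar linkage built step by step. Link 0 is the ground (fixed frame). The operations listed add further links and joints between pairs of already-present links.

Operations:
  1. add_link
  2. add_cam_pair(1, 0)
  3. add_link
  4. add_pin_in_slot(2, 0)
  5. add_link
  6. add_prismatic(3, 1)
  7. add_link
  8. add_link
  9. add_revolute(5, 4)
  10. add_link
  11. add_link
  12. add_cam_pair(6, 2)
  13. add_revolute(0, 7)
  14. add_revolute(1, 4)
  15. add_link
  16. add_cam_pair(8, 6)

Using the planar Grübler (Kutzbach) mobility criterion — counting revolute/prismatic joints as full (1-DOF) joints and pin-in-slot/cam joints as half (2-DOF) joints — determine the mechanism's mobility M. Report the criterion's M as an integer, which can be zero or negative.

M = 12

L=1 J1=0 J2=0
add link → L=2 J1=0 J2=0
C@1,0 dof=2 J2 → L=2 J1=0 J2=1
add link → L=3 J1=0 J2=1
PS@2,0 dof=2 J2 → L=3 J1=0 J2=2
add link → L=4 J1=0 J2=2
P@3,1 dof=1 J1 → L=4 J1=1 J2=2
add link → L=5 J1=1 J2=2
add link → L=6 J1=1 J2=2
R@5,4 dof=1 J1 → L=6 J1=2 J2=2
add link → L=7 J1=2 J2=2
add link → L=8 J1=2 J2=2
C@6,2 dof=2 J2 → L=8 J1=2 J2=3
R@0,7 dof=1 J1 → L=8 J1=3 J2=3
R@1,4 dof=1 J1 → L=8 J1=4 J2=3
add link → L=9 J1=4 J2=3
C@8,6 dof=2 J2 → L=9 J1=4 J2=4
M=3(L−1)−2J1−J2=3·8−2·4−4=12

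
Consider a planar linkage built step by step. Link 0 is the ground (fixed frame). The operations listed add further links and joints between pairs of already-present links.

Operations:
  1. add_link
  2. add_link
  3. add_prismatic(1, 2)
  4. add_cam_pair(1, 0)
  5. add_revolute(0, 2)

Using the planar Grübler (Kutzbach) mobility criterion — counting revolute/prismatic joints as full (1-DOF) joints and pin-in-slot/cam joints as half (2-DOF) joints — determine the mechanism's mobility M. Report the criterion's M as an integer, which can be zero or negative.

L=1 J1=0 J2=0
add link → L=2 J1=0 J2=0
add link → L=3 J1=0 J2=0
P@1,2 dof=1 J1 → L=3 J1=1 J2=0
C@1,0 dof=2 J2 → L=3 J1=1 J2=1
R@0,2 dof=1 J1 → L=3 J1=2 J2=1
M=3(L−1)−2J1−J2=3·2−2·2−1=1

M = 1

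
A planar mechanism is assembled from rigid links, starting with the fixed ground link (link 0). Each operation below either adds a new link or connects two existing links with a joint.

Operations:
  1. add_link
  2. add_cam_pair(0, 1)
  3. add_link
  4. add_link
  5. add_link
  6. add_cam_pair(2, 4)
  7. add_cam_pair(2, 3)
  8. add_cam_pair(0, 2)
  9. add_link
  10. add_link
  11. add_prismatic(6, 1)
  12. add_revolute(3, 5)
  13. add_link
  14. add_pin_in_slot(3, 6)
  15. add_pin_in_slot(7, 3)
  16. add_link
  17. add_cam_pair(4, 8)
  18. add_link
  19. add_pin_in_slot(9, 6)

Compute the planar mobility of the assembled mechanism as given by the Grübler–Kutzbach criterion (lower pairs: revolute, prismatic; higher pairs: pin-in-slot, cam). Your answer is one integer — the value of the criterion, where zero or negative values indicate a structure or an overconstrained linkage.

(L,J1,J2)=(1,0,0); link0 fixed
link1: (2,0,0)
C 0-1 [J2]: (2,0,1)
link2: (3,0,1)
link3: (4,0,1)
link4: (5,0,1)
C 2-4 [J2]: (5,0,2)
C 2-3 [J2]: (5,0,3)
C 0-2 [J2]: (5,0,4)
link5: (6,0,4)
link6: (7,0,4)
P 6-1 [J1]: (7,1,4)
R 3-5 [J1]: (7,2,4)
link7: (8,2,4)
PS 3-6 [J2]: (8,2,5)
PS 7-3 [J2]: (8,2,6)
link8: (9,2,6)
C 4-8 [J2]: (9,2,7)
link9: (10,2,7)
PS 9-6 [J2]: (10,2,8)
Grübler: 3·9 − 2·2 − 8 = 15

M = 15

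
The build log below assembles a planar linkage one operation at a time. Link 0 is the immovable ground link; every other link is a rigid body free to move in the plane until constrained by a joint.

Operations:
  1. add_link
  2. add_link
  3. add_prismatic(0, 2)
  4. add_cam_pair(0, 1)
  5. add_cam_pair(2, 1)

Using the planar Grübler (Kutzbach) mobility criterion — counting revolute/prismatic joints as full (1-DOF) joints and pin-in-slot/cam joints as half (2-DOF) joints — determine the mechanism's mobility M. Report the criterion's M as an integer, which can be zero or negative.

link 0 = ground. State L|J1|J2 = 1|0|0
+link1  2|0|0
+link2  3|0|0
P(0,2) f=1→J1  3|1|0
C(0,1) f=2→J2  3|1|1
C(2,1) f=2→J2  3|1|2
M = 3(3−1)−2·1−2 = 6−2−2 = 2

M = 2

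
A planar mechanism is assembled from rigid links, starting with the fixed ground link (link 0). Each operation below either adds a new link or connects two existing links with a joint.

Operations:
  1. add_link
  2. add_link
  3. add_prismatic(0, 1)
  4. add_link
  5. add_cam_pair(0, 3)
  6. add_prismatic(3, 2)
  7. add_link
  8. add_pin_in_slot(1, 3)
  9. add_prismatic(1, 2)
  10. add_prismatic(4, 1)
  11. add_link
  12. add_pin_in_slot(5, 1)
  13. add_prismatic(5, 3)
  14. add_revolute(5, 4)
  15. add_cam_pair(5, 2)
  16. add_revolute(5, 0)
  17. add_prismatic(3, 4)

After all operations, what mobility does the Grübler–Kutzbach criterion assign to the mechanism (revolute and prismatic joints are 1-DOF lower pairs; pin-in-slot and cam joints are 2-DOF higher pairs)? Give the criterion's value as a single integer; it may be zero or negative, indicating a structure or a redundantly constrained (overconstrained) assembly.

M = -5

L=1 J1=0 J2=0
add link → L=2 J1=0 J2=0
add link → L=3 J1=0 J2=0
P@0,1 dof=1 J1 → L=3 J1=1 J2=0
add link → L=4 J1=1 J2=0
C@0,3 dof=2 J2 → L=4 J1=1 J2=1
P@3,2 dof=1 J1 → L=4 J1=2 J2=1
add link → L=5 J1=2 J2=1
PS@1,3 dof=2 J2 → L=5 J1=2 J2=2
P@1,2 dof=1 J1 → L=5 J1=3 J2=2
P@4,1 dof=1 J1 → L=5 J1=4 J2=2
add link → L=6 J1=4 J2=2
PS@5,1 dof=2 J2 → L=6 J1=4 J2=3
P@5,3 dof=1 J1 → L=6 J1=5 J2=3
R@5,4 dof=1 J1 → L=6 J1=6 J2=3
C@5,2 dof=2 J2 → L=6 J1=6 J2=4
R@5,0 dof=1 J1 → L=6 J1=7 J2=4
P@3,4 dof=1 J1 → L=6 J1=8 J2=4
M=3(L−1)−2J1−J2=3·5−2·8−4=-5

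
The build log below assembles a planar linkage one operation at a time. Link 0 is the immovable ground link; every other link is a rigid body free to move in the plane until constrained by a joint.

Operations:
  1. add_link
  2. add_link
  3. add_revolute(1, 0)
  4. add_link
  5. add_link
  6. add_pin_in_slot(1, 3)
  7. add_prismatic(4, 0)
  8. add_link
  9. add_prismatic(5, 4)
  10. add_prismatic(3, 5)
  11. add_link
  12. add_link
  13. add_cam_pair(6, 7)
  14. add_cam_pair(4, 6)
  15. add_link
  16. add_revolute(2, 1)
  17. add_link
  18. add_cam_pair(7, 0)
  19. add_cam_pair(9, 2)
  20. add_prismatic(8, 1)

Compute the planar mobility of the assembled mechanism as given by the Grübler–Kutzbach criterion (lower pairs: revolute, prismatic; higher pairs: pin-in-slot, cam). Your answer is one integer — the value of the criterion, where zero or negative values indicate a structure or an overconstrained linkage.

M = 10

[1;0;0] (link 0 is ground)
L+ [2;0;0]
L+ [3;0;0]
R(1,0)∈J1 [3;1;0]
L+ [4;1;0]
L+ [5;1;0]
PS(1,3)∈J2 [5;1;1]
P(4,0)∈J1 [5;2;1]
L+ [6;2;1]
P(5,4)∈J1 [6;3;1]
P(3,5)∈J1 [6;4;1]
L+ [7;4;1]
L+ [8;4;1]
C(6,7)∈J2 [8;4;2]
C(4,6)∈J2 [8;4;3]
L+ [9;4;3]
R(2,1)∈J1 [9;5;3]
L+ [10;5;3]
C(7,0)∈J2 [10;5;4]
C(9,2)∈J2 [10;5;5]
P(8,1)∈J1 [10;6;5]
mobility = 27 − 12 − 5 = 10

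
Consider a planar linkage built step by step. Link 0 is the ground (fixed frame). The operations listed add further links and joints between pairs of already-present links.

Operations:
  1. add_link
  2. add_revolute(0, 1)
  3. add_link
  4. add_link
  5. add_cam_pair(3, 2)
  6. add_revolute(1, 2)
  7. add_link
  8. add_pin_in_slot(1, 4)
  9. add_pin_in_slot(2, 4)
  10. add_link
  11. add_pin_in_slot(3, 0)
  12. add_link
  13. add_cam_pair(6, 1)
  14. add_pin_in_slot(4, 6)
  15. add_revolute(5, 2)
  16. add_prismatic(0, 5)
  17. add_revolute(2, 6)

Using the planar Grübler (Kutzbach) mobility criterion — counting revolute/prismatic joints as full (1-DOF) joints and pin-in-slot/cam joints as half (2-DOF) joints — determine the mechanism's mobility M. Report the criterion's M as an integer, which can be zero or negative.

M = 2

(L,J1,J2)=(1,0,0); link0 fixed
link1: (2,0,0)
R 0-1 [J1]: (2,1,0)
link2: (3,1,0)
link3: (4,1,0)
C 3-2 [J2]: (4,1,1)
R 1-2 [J1]: (4,2,1)
link4: (5,2,1)
PS 1-4 [J2]: (5,2,2)
PS 2-4 [J2]: (5,2,3)
link5: (6,2,3)
PS 3-0 [J2]: (6,2,4)
link6: (7,2,4)
C 6-1 [J2]: (7,2,5)
PS 4-6 [J2]: (7,2,6)
R 5-2 [J1]: (7,3,6)
P 0-5 [J1]: (7,4,6)
R 2-6 [J1]: (7,5,6)
Grübler: 3·6 − 2·5 − 6 = 2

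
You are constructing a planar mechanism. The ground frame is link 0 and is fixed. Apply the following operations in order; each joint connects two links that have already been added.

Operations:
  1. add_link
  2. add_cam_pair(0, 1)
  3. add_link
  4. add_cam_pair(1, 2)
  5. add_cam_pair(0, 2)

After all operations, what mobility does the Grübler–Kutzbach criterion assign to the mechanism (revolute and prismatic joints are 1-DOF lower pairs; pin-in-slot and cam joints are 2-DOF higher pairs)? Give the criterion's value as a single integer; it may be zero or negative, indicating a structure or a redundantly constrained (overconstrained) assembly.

M = 3

L=1 J1=0 J2=0
add link → L=2 J1=0 J2=0
C@0,1 dof=2 J2 → L=2 J1=0 J2=1
add link → L=3 J1=0 J2=1
C@1,2 dof=2 J2 → L=3 J1=0 J2=2
C@0,2 dof=2 J2 → L=3 J1=0 J2=3
M=3(L−1)−2J1−J2=3·2−2·0−3=3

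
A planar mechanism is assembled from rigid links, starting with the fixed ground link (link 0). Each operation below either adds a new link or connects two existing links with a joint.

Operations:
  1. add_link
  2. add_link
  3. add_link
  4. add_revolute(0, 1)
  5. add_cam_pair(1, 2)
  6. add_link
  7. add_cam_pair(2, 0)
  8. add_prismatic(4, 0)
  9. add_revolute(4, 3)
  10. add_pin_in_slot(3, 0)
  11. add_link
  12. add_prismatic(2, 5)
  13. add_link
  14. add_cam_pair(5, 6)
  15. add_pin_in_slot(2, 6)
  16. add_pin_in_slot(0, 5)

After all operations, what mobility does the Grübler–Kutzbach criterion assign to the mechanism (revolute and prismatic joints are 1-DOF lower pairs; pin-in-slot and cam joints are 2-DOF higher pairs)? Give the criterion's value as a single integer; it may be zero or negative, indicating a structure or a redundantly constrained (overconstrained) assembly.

M = 4

ground; <1,0,0>
#1 <2,0,0>
#2 <3,0,0>
#3 <4,0,0>
R:0↔1 J1 <4,1,0>
C:1↔2 J2 <4,1,1>
#4 <5,1,1>
C:2↔0 J2 <5,1,2>
P:4↔0 J1 <5,2,2>
R:4↔3 J1 <5,3,2>
PS:3↔0 J2 <5,3,3>
#5 <6,3,3>
P:2↔5 J1 <6,4,3>
#6 <7,4,3>
C:5↔6 J2 <7,4,4>
PS:2↔6 J2 <7,4,5>
PS:0↔5 J2 <7,4,6>
3×6 − 2×4 − 1×6 = 4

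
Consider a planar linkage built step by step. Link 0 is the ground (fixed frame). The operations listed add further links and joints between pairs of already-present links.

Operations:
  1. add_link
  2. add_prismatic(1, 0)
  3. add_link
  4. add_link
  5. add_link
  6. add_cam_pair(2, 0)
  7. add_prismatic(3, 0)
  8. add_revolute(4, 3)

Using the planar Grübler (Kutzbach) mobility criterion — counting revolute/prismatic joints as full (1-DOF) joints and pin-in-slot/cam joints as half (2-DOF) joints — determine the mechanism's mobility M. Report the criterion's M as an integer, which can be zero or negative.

M = 5

(L,J1,J2)=(1,0,0); link0 fixed
link1: (2,0,0)
P 1-0 [J1]: (2,1,0)
link2: (3,1,0)
link3: (4,1,0)
link4: (5,1,0)
C 2-0 [J2]: (5,1,1)
P 3-0 [J1]: (5,2,1)
R 4-3 [J1]: (5,3,1)
Grübler: 3·4 − 2·3 − 1 = 5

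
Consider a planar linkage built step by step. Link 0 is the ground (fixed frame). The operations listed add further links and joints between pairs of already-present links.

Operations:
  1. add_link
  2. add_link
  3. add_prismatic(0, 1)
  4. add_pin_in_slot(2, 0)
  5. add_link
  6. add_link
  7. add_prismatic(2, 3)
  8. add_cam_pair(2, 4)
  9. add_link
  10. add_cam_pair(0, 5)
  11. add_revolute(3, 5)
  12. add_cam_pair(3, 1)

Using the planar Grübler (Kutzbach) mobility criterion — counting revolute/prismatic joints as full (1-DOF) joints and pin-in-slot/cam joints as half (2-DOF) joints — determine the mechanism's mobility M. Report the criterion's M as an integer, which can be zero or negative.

(L,J1,J2)=(1,0,0); link0 fixed
link1: (2,0,0)
link2: (3,0,0)
P 0-1 [J1]: (3,1,0)
PS 2-0 [J2]: (3,1,1)
link3: (4,1,1)
link4: (5,1,1)
P 2-3 [J1]: (5,2,1)
C 2-4 [J2]: (5,2,2)
link5: (6,2,2)
C 0-5 [J2]: (6,2,3)
R 3-5 [J1]: (6,3,3)
C 3-1 [J2]: (6,3,4)
Grübler: 3·5 − 2·3 − 4 = 5

M = 5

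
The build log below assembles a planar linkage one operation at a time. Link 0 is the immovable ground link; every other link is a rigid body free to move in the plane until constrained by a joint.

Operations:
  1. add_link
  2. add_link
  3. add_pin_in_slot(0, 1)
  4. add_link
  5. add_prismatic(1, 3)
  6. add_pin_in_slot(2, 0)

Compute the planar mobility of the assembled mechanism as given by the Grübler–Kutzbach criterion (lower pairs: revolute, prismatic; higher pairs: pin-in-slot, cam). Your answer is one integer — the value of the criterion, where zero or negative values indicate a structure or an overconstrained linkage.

[1;0;0] (link 0 is ground)
L+ [2;0;0]
L+ [3;0;0]
PS(0,1)∈J2 [3;0;1]
L+ [4;0;1]
P(1,3)∈J1 [4;1;1]
PS(2,0)∈J2 [4;1;2]
mobility = 9 − 2 − 2 = 5

M = 5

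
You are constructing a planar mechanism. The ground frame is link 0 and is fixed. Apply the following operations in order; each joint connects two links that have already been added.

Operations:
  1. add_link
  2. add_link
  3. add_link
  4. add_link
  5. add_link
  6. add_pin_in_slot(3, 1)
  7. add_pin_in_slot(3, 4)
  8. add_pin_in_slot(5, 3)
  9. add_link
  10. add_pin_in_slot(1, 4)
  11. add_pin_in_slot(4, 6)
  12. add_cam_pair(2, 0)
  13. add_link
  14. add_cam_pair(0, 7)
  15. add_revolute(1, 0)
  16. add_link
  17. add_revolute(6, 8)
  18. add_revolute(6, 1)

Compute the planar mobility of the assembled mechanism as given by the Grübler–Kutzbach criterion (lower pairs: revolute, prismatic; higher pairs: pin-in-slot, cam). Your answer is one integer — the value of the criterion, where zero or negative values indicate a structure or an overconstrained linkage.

M = 11

ground; <1,0,0>
#1 <2,0,0>
#2 <3,0,0>
#3 <4,0,0>
#4 <5,0,0>
#5 <6,0,0>
PS:3↔1 J2 <6,0,1>
PS:3↔4 J2 <6,0,2>
PS:5↔3 J2 <6,0,3>
#6 <7,0,3>
PS:1↔4 J2 <7,0,4>
PS:4↔6 J2 <7,0,5>
C:2↔0 J2 <7,0,6>
#7 <8,0,6>
C:0↔7 J2 <8,0,7>
R:1↔0 J1 <8,1,7>
#8 <9,1,7>
R:6↔8 J1 <9,2,7>
R:6↔1 J1 <9,3,7>
3×8 − 2×3 − 1×7 = 11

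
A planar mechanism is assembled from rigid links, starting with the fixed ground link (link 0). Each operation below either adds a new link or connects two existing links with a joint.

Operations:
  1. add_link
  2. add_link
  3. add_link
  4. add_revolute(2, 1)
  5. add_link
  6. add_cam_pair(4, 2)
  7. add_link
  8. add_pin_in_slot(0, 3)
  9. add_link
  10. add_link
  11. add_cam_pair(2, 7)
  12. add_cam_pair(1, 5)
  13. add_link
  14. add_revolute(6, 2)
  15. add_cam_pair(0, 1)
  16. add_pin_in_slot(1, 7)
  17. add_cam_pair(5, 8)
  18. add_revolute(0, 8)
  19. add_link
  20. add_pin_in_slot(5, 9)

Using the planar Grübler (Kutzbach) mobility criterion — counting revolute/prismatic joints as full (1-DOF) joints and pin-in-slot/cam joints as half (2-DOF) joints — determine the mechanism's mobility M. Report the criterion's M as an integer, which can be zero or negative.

[1;0;0] (link 0 is ground)
L+ [2;0;0]
L+ [3;0;0]
L+ [4;0;0]
R(2,1)∈J1 [4;1;0]
L+ [5;1;0]
C(4,2)∈J2 [5;1;1]
L+ [6;1;1]
PS(0,3)∈J2 [6;1;2]
L+ [7;1;2]
L+ [8;1;2]
C(2,7)∈J2 [8;1;3]
C(1,5)∈J2 [8;1;4]
L+ [9;1;4]
R(6,2)∈J1 [9;2;4]
C(0,1)∈J2 [9;2;5]
PS(1,7)∈J2 [9;2;6]
C(5,8)∈J2 [9;2;7]
R(0,8)∈J1 [9;3;7]
L+ [10;3;7]
PS(5,9)∈J2 [10;3;8]
mobility = 27 − 6 − 8 = 13

M = 13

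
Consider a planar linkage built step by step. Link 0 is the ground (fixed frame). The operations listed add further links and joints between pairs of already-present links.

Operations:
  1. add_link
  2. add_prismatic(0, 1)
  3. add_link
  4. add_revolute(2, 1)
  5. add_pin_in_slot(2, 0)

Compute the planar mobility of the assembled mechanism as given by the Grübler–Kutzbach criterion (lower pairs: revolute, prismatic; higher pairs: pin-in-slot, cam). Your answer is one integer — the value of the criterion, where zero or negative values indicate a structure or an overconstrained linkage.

M = 1

(L,J1,J2)=(1,0,0); link0 fixed
link1: (2,0,0)
P 0-1 [J1]: (2,1,0)
link2: (3,1,0)
R 2-1 [J1]: (3,2,0)
PS 2-0 [J2]: (3,2,1)
Grübler: 3·2 − 2·2 − 1 = 1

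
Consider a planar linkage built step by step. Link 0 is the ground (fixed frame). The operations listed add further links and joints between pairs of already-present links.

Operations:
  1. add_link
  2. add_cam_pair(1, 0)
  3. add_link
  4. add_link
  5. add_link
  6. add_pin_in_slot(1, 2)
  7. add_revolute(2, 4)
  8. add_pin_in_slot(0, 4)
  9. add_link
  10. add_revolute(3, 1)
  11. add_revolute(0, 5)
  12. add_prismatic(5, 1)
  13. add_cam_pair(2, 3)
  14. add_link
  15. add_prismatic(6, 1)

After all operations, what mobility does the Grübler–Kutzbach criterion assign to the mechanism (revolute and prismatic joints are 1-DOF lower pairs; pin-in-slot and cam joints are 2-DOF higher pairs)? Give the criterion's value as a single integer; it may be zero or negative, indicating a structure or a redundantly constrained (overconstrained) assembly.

ground; <1,0,0>
#1 <2,0,0>
C:1↔0 J2 <2,0,1>
#2 <3,0,1>
#3 <4,0,1>
#4 <5,0,1>
PS:1↔2 J2 <5,0,2>
R:2↔4 J1 <5,1,2>
PS:0↔4 J2 <5,1,3>
#5 <6,1,3>
R:3↔1 J1 <6,2,3>
R:0↔5 J1 <6,3,3>
P:5↔1 J1 <6,4,3>
C:2↔3 J2 <6,4,4>
#6 <7,4,4>
P:6↔1 J1 <7,5,4>
3×6 − 2×5 − 1×4 = 4

M = 4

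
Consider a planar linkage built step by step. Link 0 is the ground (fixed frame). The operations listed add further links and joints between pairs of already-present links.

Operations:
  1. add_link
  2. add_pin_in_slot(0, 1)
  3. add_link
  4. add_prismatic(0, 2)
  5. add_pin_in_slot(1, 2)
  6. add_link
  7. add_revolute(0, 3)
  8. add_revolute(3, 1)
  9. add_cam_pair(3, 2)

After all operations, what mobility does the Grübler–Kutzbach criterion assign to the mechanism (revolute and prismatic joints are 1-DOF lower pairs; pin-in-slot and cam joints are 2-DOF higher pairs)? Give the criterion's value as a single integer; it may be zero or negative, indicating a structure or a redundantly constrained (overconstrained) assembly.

L=1 J1=0 J2=0
add link → L=2 J1=0 J2=0
PS@0,1 dof=2 J2 → L=2 J1=0 J2=1
add link → L=3 J1=0 J2=1
P@0,2 dof=1 J1 → L=3 J1=1 J2=1
PS@1,2 dof=2 J2 → L=3 J1=1 J2=2
add link → L=4 J1=1 J2=2
R@0,3 dof=1 J1 → L=4 J1=2 J2=2
R@3,1 dof=1 J1 → L=4 J1=3 J2=2
C@3,2 dof=2 J2 → L=4 J1=3 J2=3
M=3(L−1)−2J1−J2=3·3−2·3−3=0

M = 0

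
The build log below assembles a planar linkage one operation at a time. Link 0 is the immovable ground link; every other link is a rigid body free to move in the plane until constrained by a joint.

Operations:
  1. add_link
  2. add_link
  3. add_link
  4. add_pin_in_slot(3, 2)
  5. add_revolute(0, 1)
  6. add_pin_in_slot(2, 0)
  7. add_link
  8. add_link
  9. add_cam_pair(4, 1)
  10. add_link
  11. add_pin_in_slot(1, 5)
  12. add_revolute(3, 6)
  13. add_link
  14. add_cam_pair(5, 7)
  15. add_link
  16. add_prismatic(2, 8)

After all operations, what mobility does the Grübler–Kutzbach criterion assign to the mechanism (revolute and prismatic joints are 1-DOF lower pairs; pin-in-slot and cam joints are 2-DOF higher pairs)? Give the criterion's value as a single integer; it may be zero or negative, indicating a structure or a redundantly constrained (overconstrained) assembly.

link 0 = ground. State L|J1|J2 = 1|0|0
+link1  2|0|0
+link2  3|0|0
+link3  4|0|0
PS(3,2) f=2→J2  4|0|1
R(0,1) f=1→J1  4|1|1
PS(2,0) f=2→J2  4|1|2
+link4  5|1|2
+link5  6|1|2
C(4,1) f=2→J2  6|1|3
+link6  7|1|3
PS(1,5) f=2→J2  7|1|4
R(3,6) f=1→J1  7|2|4
+link7  8|2|4
C(5,7) f=2→J2  8|2|5
+link8  9|2|5
P(2,8) f=1→J1  9|3|5
M = 3(9−1)−2·3−5 = 24−6−5 = 13

M = 13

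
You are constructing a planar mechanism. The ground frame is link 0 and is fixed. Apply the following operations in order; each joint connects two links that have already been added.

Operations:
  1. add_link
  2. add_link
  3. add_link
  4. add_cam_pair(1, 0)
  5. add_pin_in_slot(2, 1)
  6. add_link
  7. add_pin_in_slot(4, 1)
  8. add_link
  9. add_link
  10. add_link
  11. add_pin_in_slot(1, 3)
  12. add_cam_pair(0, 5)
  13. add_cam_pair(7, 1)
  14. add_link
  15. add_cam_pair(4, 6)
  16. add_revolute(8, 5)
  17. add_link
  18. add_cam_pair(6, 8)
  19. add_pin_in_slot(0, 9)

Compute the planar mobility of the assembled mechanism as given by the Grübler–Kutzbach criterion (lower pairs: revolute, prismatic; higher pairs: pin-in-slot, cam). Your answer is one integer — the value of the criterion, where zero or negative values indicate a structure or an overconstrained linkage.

link 0 = ground. State L|J1|J2 = 1|0|0
+link1  2|0|0
+link2  3|0|0
+link3  4|0|0
C(1,0) f=2→J2  4|0|1
PS(2,1) f=2→J2  4|0|2
+link4  5|0|2
PS(4,1) f=2→J2  5|0|3
+link5  6|0|3
+link6  7|0|3
+link7  8|0|3
PS(1,3) f=2→J2  8|0|4
C(0,5) f=2→J2  8|0|5
C(7,1) f=2→J2  8|0|6
+link8  9|0|6
C(4,6) f=2→J2  9|0|7
R(8,5) f=1→J1  9|1|7
+link9  10|1|7
C(6,8) f=2→J2  10|1|8
PS(0,9) f=2→J2  10|1|9
M = 3(10−1)−2·1−9 = 27−2−9 = 16

M = 16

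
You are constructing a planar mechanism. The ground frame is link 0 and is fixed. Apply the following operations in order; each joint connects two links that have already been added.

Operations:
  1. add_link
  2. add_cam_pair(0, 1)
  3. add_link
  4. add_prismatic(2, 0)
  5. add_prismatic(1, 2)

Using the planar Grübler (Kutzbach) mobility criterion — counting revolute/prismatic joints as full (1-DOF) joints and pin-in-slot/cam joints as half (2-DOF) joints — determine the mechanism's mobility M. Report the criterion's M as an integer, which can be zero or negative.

M = 1

ground; <1,0,0>
#1 <2,0,0>
C:0↔1 J2 <2,0,1>
#2 <3,0,1>
P:2↔0 J1 <3,1,1>
P:1↔2 J1 <3,2,1>
3×2 − 2×2 − 1×1 = 1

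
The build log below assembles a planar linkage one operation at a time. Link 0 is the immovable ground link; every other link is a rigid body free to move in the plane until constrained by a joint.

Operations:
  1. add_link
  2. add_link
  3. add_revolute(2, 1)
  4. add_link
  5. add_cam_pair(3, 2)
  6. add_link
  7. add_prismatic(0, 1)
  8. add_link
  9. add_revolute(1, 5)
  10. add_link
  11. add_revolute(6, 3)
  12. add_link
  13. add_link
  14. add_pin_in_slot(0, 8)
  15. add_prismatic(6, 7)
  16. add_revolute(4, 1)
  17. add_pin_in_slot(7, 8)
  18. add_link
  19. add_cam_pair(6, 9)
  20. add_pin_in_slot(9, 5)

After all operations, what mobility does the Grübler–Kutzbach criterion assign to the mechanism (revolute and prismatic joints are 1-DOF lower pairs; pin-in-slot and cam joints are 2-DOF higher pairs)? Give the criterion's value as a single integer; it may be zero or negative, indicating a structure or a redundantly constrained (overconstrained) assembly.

M = 10

L=1 J1=0 J2=0
add link → L=2 J1=0 J2=0
add link → L=3 J1=0 J2=0
R@2,1 dof=1 J1 → L=3 J1=1 J2=0
add link → L=4 J1=1 J2=0
C@3,2 dof=2 J2 → L=4 J1=1 J2=1
add link → L=5 J1=1 J2=1
P@0,1 dof=1 J1 → L=5 J1=2 J2=1
add link → L=6 J1=2 J2=1
R@1,5 dof=1 J1 → L=6 J1=3 J2=1
add link → L=7 J1=3 J2=1
R@6,3 dof=1 J1 → L=7 J1=4 J2=1
add link → L=8 J1=4 J2=1
add link → L=9 J1=4 J2=1
PS@0,8 dof=2 J2 → L=9 J1=4 J2=2
P@6,7 dof=1 J1 → L=9 J1=5 J2=2
R@4,1 dof=1 J1 → L=9 J1=6 J2=2
PS@7,8 dof=2 J2 → L=9 J1=6 J2=3
add link → L=10 J1=6 J2=3
C@6,9 dof=2 J2 → L=10 J1=6 J2=4
PS@9,5 dof=2 J2 → L=10 J1=6 J2=5
M=3(L−1)−2J1−J2=3·9−2·6−5=10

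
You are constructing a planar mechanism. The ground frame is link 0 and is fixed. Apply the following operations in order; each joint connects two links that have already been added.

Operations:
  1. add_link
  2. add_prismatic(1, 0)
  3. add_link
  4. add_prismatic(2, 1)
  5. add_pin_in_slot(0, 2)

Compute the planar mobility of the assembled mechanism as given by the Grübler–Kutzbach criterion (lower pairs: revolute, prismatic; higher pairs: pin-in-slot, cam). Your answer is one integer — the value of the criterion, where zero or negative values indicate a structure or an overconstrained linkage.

M = 1

[1;0;0] (link 0 is ground)
L+ [2;0;0]
P(1,0)∈J1 [2;1;0]
L+ [3;1;0]
P(2,1)∈J1 [3;2;0]
PS(0,2)∈J2 [3;2;1]
mobility = 6 − 4 − 1 = 1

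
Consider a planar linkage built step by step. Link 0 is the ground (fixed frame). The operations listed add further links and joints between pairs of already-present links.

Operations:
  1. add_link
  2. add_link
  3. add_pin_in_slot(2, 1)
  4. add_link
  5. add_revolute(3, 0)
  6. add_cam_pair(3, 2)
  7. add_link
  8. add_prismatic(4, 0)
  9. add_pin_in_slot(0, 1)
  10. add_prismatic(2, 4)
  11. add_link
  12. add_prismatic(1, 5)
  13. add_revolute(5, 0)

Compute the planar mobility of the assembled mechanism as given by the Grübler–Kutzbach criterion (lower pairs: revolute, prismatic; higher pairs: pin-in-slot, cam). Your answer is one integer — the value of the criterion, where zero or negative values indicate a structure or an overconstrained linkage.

M = 2

(L,J1,J2)=(1,0,0); link0 fixed
link1: (2,0,0)
link2: (3,0,0)
PS 2-1 [J2]: (3,0,1)
link3: (4,0,1)
R 3-0 [J1]: (4,1,1)
C 3-2 [J2]: (4,1,2)
link4: (5,1,2)
P 4-0 [J1]: (5,2,2)
PS 0-1 [J2]: (5,2,3)
P 2-4 [J1]: (5,3,3)
link5: (6,3,3)
P 1-5 [J1]: (6,4,3)
R 5-0 [J1]: (6,5,3)
Grübler: 3·5 − 2·5 − 3 = 2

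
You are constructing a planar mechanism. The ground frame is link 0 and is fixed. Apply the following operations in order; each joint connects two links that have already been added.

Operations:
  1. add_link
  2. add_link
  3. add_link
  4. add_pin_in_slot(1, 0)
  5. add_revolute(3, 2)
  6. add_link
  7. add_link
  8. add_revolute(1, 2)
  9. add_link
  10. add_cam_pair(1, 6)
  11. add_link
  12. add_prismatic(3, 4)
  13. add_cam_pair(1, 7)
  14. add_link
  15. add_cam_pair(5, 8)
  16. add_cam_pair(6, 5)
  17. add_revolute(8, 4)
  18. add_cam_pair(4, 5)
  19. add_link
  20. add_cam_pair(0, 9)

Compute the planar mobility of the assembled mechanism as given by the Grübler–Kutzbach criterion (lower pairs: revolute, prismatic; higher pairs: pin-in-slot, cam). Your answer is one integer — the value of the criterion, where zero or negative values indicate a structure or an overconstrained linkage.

L=1 J1=0 J2=0
add link → L=2 J1=0 J2=0
add link → L=3 J1=0 J2=0
add link → L=4 J1=0 J2=0
PS@1,0 dof=2 J2 → L=4 J1=0 J2=1
R@3,2 dof=1 J1 → L=4 J1=1 J2=1
add link → L=5 J1=1 J2=1
add link → L=6 J1=1 J2=1
R@1,2 dof=1 J1 → L=6 J1=2 J2=1
add link → L=7 J1=2 J2=1
C@1,6 dof=2 J2 → L=7 J1=2 J2=2
add link → L=8 J1=2 J2=2
P@3,4 dof=1 J1 → L=8 J1=3 J2=2
C@1,7 dof=2 J2 → L=8 J1=3 J2=3
add link → L=9 J1=3 J2=3
C@5,8 dof=2 J2 → L=9 J1=3 J2=4
C@6,5 dof=2 J2 → L=9 J1=3 J2=5
R@8,4 dof=1 J1 → L=9 J1=4 J2=5
C@4,5 dof=2 J2 → L=9 J1=4 J2=6
add link → L=10 J1=4 J2=6
C@0,9 dof=2 J2 → L=10 J1=4 J2=7
M=3(L−1)−2J1−J2=3·9−2·4−7=12

M = 12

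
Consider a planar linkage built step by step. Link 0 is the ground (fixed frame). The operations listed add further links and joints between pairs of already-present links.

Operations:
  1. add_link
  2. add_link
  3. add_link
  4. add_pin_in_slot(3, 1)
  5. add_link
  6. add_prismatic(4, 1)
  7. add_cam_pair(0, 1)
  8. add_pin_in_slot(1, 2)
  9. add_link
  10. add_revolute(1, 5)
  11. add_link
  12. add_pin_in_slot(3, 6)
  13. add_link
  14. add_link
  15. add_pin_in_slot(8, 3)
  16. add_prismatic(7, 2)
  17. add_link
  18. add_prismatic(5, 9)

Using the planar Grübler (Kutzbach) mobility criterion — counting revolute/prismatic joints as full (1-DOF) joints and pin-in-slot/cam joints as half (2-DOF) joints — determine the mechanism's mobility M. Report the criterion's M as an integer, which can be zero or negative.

M = 14

[1;0;0] (link 0 is ground)
L+ [2;0;0]
L+ [3;0;0]
L+ [4;0;0]
PS(3,1)∈J2 [4;0;1]
L+ [5;0;1]
P(4,1)∈J1 [5;1;1]
C(0,1)∈J2 [5;1;2]
PS(1,2)∈J2 [5;1;3]
L+ [6;1;3]
R(1,5)∈J1 [6;2;3]
L+ [7;2;3]
PS(3,6)∈J2 [7;2;4]
L+ [8;2;4]
L+ [9;2;4]
PS(8,3)∈J2 [9;2;5]
P(7,2)∈J1 [9;3;5]
L+ [10;3;5]
P(5,9)∈J1 [10;4;5]
mobility = 27 − 8 − 5 = 14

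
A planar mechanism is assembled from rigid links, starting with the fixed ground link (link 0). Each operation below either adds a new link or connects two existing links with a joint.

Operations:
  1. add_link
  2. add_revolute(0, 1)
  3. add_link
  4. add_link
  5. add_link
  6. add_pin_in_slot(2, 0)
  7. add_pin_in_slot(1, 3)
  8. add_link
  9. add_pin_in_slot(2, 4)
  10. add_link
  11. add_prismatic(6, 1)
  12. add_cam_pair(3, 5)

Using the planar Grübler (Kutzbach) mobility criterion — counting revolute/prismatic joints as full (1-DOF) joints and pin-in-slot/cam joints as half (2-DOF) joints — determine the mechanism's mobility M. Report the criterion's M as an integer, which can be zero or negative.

M = 10

L=1 J1=0 J2=0
add link → L=2 J1=0 J2=0
R@0,1 dof=1 J1 → L=2 J1=1 J2=0
add link → L=3 J1=1 J2=0
add link → L=4 J1=1 J2=0
add link → L=5 J1=1 J2=0
PS@2,0 dof=2 J2 → L=5 J1=1 J2=1
PS@1,3 dof=2 J2 → L=5 J1=1 J2=2
add link → L=6 J1=1 J2=2
PS@2,4 dof=2 J2 → L=6 J1=1 J2=3
add link → L=7 J1=1 J2=3
P@6,1 dof=1 J1 → L=7 J1=2 J2=3
C@3,5 dof=2 J2 → L=7 J1=2 J2=4
M=3(L−1)−2J1−J2=3·6−2·2−4=10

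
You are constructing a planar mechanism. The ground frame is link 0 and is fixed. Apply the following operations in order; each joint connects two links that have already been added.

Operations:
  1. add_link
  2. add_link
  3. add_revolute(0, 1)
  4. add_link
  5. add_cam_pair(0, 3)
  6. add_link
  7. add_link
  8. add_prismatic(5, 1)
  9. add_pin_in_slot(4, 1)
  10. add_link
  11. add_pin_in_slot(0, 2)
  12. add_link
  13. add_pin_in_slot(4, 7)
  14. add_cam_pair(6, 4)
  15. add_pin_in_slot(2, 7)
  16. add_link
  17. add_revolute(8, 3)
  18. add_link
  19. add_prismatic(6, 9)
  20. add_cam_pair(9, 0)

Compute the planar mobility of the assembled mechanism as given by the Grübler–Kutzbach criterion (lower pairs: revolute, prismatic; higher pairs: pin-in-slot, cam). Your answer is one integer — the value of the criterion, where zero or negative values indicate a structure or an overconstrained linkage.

ground; <1,0,0>
#1 <2,0,0>
#2 <3,0,0>
R:0↔1 J1 <3,1,0>
#3 <4,1,0>
C:0↔3 J2 <4,1,1>
#4 <5,1,1>
#5 <6,1,1>
P:5↔1 J1 <6,2,1>
PS:4↔1 J2 <6,2,2>
#6 <7,2,2>
PS:0↔2 J2 <7,2,3>
#7 <8,2,3>
PS:4↔7 J2 <8,2,4>
C:6↔4 J2 <8,2,5>
PS:2↔7 J2 <8,2,6>
#8 <9,2,6>
R:8↔3 J1 <9,3,6>
#9 <10,3,6>
P:6↔9 J1 <10,4,6>
C:9↔0 J2 <10,4,7>
3×9 − 2×4 − 1×7 = 12

M = 12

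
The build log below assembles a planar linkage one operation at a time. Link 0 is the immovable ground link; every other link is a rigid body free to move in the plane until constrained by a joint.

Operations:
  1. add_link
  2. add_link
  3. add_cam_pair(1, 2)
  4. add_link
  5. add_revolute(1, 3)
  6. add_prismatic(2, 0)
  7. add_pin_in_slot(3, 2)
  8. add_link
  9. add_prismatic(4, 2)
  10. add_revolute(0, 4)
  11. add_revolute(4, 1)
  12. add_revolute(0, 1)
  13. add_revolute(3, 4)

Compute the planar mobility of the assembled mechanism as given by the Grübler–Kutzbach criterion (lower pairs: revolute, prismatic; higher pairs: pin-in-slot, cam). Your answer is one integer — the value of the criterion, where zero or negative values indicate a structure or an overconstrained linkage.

M = -4

(L,J1,J2)=(1,0,0); link0 fixed
link1: (2,0,0)
link2: (3,0,0)
C 1-2 [J2]: (3,0,1)
link3: (4,0,1)
R 1-3 [J1]: (4,1,1)
P 2-0 [J1]: (4,2,1)
PS 3-2 [J2]: (4,2,2)
link4: (5,2,2)
P 4-2 [J1]: (5,3,2)
R 0-4 [J1]: (5,4,2)
R 4-1 [J1]: (5,5,2)
R 0-1 [J1]: (5,6,2)
R 3-4 [J1]: (5,7,2)
Grübler: 3·4 − 2·7 − 2 = -4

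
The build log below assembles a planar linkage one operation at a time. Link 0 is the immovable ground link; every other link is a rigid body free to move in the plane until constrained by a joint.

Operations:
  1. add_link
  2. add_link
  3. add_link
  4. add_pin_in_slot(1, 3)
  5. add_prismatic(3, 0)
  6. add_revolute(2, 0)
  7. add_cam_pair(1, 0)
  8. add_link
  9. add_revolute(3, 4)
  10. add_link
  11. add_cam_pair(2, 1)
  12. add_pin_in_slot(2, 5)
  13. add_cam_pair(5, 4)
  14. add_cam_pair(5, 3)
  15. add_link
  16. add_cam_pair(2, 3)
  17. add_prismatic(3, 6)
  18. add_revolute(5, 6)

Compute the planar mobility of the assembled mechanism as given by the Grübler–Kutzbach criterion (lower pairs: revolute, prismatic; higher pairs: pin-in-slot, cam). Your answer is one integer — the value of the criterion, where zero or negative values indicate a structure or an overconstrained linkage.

L=1 J1=0 J2=0
add link → L=2 J1=0 J2=0
add link → L=3 J1=0 J2=0
add link → L=4 J1=0 J2=0
PS@1,3 dof=2 J2 → L=4 J1=0 J2=1
P@3,0 dof=1 J1 → L=4 J1=1 J2=1
R@2,0 dof=1 J1 → L=4 J1=2 J2=1
C@1,0 dof=2 J2 → L=4 J1=2 J2=2
add link → L=5 J1=2 J2=2
R@3,4 dof=1 J1 → L=5 J1=3 J2=2
add link → L=6 J1=3 J2=2
C@2,1 dof=2 J2 → L=6 J1=3 J2=3
PS@2,5 dof=2 J2 → L=6 J1=3 J2=4
C@5,4 dof=2 J2 → L=6 J1=3 J2=5
C@5,3 dof=2 J2 → L=6 J1=3 J2=6
add link → L=7 J1=3 J2=6
C@2,3 dof=2 J2 → L=7 J1=3 J2=7
P@3,6 dof=1 J1 → L=7 J1=4 J2=7
R@5,6 dof=1 J1 → L=7 J1=5 J2=7
M=3(L−1)−2J1−J2=3·6−2·5−7=1

M = 1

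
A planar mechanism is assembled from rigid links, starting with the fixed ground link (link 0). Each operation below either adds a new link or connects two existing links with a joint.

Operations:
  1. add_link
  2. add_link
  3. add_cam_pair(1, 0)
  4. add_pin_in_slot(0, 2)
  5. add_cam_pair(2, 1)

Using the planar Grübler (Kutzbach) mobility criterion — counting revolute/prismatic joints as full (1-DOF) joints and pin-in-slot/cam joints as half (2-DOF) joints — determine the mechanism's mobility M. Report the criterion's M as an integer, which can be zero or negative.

M = 3

(L,J1,J2)=(1,0,0); link0 fixed
link1: (2,0,0)
link2: (3,0,0)
C 1-0 [J2]: (3,0,1)
PS 0-2 [J2]: (3,0,2)
C 2-1 [J2]: (3,0,3)
Grübler: 3·2 − 2·0 − 3 = 3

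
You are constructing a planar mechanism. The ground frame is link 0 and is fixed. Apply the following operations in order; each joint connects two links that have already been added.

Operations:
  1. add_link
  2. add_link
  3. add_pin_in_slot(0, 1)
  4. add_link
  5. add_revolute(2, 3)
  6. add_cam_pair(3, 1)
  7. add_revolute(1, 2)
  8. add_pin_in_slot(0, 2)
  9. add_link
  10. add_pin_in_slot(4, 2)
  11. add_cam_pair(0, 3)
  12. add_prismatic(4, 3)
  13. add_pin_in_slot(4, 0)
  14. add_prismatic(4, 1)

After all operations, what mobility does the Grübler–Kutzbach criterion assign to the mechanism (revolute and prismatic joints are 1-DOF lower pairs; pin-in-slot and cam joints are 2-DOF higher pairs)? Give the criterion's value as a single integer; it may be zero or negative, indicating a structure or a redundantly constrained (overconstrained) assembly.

(L,J1,J2)=(1,0,0); link0 fixed
link1: (2,0,0)
link2: (3,0,0)
PS 0-1 [J2]: (3,0,1)
link3: (4,0,1)
R 2-3 [J1]: (4,1,1)
C 3-1 [J2]: (4,1,2)
R 1-2 [J1]: (4,2,2)
PS 0-2 [J2]: (4,2,3)
link4: (5,2,3)
PS 4-2 [J2]: (5,2,4)
C 0-3 [J2]: (5,2,5)
P 4-3 [J1]: (5,3,5)
PS 4-0 [J2]: (5,3,6)
P 4-1 [J1]: (5,4,6)
Grübler: 3·4 − 2·4 − 6 = -2

M = -2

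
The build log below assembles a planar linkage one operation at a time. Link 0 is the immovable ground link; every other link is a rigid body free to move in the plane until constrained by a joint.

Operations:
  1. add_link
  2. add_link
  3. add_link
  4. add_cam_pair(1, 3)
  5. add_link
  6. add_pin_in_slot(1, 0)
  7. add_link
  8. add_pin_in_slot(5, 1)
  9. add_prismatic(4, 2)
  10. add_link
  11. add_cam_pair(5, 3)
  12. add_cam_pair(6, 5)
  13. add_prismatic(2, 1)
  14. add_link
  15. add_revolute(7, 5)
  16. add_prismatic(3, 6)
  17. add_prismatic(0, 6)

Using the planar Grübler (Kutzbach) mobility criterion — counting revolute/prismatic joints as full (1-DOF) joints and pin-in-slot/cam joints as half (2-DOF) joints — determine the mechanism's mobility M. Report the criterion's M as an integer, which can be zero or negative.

M = 6

[1;0;0] (link 0 is ground)
L+ [2;0;0]
L+ [3;0;0]
L+ [4;0;0]
C(1,3)∈J2 [4;0;1]
L+ [5;0;1]
PS(1,0)∈J2 [5;0;2]
L+ [6;0;2]
PS(5,1)∈J2 [6;0;3]
P(4,2)∈J1 [6;1;3]
L+ [7;1;3]
C(5,3)∈J2 [7;1;4]
C(6,5)∈J2 [7;1;5]
P(2,1)∈J1 [7;2;5]
L+ [8;2;5]
R(7,5)∈J1 [8;3;5]
P(3,6)∈J1 [8;4;5]
P(0,6)∈J1 [8;5;5]
mobility = 21 − 10 − 5 = 6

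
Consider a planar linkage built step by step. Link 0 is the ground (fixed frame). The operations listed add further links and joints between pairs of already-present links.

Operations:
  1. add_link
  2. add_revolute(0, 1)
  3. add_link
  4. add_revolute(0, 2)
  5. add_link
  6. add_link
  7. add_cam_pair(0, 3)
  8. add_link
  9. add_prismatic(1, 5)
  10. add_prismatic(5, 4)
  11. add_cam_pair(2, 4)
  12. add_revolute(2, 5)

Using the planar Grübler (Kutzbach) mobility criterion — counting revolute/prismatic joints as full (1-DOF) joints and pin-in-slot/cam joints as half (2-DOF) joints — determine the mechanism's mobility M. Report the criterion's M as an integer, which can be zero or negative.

M = 3

link 0 = ground. State L|J1|J2 = 1|0|0
+link1  2|0|0
R(0,1) f=1→J1  2|1|0
+link2  3|1|0
R(0,2) f=1→J1  3|2|0
+link3  4|2|0
+link4  5|2|0
C(0,3) f=2→J2  5|2|1
+link5  6|2|1
P(1,5) f=1→J1  6|3|1
P(5,4) f=1→J1  6|4|1
C(2,4) f=2→J2  6|4|2
R(2,5) f=1→J1  6|5|2
M = 3(6−1)−2·5−2 = 15−10−2 = 3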